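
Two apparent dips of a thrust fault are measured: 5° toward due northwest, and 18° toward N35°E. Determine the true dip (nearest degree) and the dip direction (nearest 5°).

true dip 18°, dip direction 030°

The two traces are lines in the plane: v₁ = (sin 315°·cos 5°, cos 315°·cos 5°, −sin 5°), v₂ = (sin 35°·cos 18°, cos 35°·cos 18°, −sin 18°).
n = v₁ × v₂ = (0.150, 0.265, 0.933) (taken with n_z > 0).
Dip δ = arctan(|n_h|/n_z) = arctan(0.305/0.933) = 18.1°.
Dip direction = azimuth of (n_x, n_y) = atan2(0.150, 0.265) = 29°.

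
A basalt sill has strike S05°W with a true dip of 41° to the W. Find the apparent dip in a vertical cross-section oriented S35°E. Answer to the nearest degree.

Angle between strike (S05°W) and section (S35°E): β = 40°.
tan(apparent dip) = tan 41° · sin 40° = 0.5588
apparent dip = arctan 0.5588 = 29.20°

29°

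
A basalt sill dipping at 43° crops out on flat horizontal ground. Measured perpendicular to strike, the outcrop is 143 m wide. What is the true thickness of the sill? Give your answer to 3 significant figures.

True thickness t = w · sin(dip) = 143 × sin 43°
t = 143 × 0.6820 = 97.526 m

97.5 m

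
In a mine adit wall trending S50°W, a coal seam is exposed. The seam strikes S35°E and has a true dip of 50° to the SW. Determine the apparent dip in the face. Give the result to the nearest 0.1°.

The strike is S35°E and the section trends S50°W; the acute angle between them is β = 85°.
tan α = tan 50° × sin 85° = 1.1918 × 0.9962 = 1.1872
apparent dip = arctan 1.1872 = 49.89°

49.9°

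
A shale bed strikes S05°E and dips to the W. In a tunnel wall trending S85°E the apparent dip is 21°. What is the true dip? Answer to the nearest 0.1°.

β = acute angle between strike S05°E and section S85°E = 80°.
tan δ = tan α / sin β = tan 21° / sin 80° = 0.3839 / 0.9848 = 0.3898
true dip = arctan 0.3898 = 21.30°

21.3°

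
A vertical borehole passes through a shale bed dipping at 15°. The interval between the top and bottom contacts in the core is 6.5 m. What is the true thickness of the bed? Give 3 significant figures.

6.28 m

True thickness t = h · cos(dip) = 6.5 × cos 15°
t = 6.5 × 0.9659 = 6.279 m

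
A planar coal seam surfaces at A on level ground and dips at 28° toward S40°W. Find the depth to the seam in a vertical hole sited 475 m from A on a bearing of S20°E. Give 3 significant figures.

The hole lies 60° from the dip direction, so the down-dip offset is 475 × cos 60° = 237.50 m.
Depth = down-dip offset × tan(dip) = 237.50 × tan 28° = 237.50 × 0.5317
Depth = 126.28 m

126 m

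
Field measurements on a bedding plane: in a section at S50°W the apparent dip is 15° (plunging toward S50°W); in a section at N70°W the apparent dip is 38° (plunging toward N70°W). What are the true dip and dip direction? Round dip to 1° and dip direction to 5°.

Each apparent-dip line lies in the plane. As unit vectors (x east, y north, z up), v₁ plunges 15°→S50°W and v₂ plunges 38°→N70°W.
n = v₁ × v₂ = (-0.452, 0.264, 0.659) (taken with n_z > 0).
True dip = arccos(n_z / |n|) = arccos(0.7831) = 38.5°.
Dip direction = atan2(-0.452, 0.264) = 300° (azimuth of n's horizontal projection).

true dip 38°, dip direction 300°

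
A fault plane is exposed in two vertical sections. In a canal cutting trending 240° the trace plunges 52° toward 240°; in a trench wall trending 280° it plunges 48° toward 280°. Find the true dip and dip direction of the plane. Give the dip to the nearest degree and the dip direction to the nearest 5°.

Each apparent-dip line lies in the plane. As unit vectors (x east, y north, z up), v₁ plunges 52°→240° and v₂ plunges 48°→280°.
The plane normal is n = v₁ × v₂ ∝ (-0.320, -0.123, 0.265).
Dip δ = arctan(|n_h|/n_z) = arctan(0.343/0.265) = 52.3°.
The horizontal component of n points toward azimuth atan2(n_x, n_y) = 249°, the dip direction.

true dip 52°, dip direction 250°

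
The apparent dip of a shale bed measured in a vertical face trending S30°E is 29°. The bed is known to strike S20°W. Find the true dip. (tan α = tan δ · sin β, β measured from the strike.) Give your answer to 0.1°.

35.9°

β = acute angle between strike S20°W and section S30°E = 50°.
tan δ = tan α / sin β = tan 29° / sin 50° = 0.5543 / 0.7660 = 0.7236
true dip = arctan 0.7236 = 35.89°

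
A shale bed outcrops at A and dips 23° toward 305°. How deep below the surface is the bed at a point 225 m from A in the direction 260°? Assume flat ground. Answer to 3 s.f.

The hole lies 45° from the dip direction, so the down-dip offset is 225 × cos 45° = 159.10 m.
Depth = down-dip offset × tan(dip) = 159.10 × tan 23° = 159.10 × 0.4245
Depth = 67.53 m

67.5 m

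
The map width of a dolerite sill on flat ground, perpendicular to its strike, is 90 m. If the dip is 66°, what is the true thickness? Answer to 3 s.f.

82.2 m

True thickness t = w · sin(dip) = 90 × sin 66°
t = 90 × 0.9135 = 82.219 m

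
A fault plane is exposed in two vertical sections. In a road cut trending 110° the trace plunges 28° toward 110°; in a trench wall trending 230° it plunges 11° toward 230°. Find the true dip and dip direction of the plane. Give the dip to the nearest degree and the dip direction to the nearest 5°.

true dip 37°, dip direction 155°

Each apparent-dip line lies in the plane. As unit vectors (x east, y north, z up), v₁ plunges 28°→110° and v₂ plunges 11°→230°.
n = v₁ × v₂ = (0.239, -0.511, 0.751) (taken with n_z > 0).
True dip = arccos(n_z / |n|) = arccos(0.7993) = 36.9°.
The horizontal component of n points toward azimuth atan2(n_x, n_y) = 155°, the dip direction.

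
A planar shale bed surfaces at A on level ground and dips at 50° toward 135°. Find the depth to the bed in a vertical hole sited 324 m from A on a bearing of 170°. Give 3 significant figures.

The hole lies 35° from the dip direction, so the down-dip offset is 324 × cos 35° = 265.41 m.
Depth = down-dip offset × tan(dip) = 265.41 × tan 50° = 265.41 × 1.1918
Depth = 316.30 m

316 m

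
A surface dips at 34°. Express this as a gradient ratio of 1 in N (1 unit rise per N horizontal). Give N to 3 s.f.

1 : N means tan θ = 1/N, so N = 1/tan 34° = 1/0.6745

1 in 1.48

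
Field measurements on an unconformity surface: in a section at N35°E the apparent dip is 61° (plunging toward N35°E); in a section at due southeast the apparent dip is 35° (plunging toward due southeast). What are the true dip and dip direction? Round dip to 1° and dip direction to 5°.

true dip 64°, dip direction 065°

Represent each trace as a vector plunging at its apparent dip toward its trend (east-north-up frame): v₁ = (0.278, 0.397, -0.875), v₂ = (0.579, -0.579, -0.574).
The plane normal is n = v₁ × v₂ ∝ (0.734, 0.347, 0.391).
Dip δ = arctan(|n_h|/n_z) = arctan(0.812/0.391) = 64.3°.
Dip direction = atan2(0.734, 0.347) = 65° (azimuth of n's horizontal projection).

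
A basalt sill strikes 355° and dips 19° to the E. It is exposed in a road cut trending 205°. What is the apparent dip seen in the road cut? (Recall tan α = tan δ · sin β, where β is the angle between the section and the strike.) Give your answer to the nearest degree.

10°

Angle between strike (355°) and section (205°): β = 30°.
tan(apparent dip) = tan 19° · sin 30° = 0.1722
apparent dip = arctan 0.1722 = 9.77°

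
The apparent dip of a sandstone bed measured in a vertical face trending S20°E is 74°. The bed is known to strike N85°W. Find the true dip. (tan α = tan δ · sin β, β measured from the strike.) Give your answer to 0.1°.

β = acute angle between strike N85°W and section S20°E = 65°.
tan(true dip) = tan 74° / sin 65° = 3.8479
δ = arctan(3.8479) = 75.43°

75.4°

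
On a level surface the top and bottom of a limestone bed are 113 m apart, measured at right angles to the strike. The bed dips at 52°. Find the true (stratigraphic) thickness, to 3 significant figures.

True thickness t = w · sin(dip) = 113 × sin 52°
t = 113 × 0.7880 = 89.045 m

89.0 m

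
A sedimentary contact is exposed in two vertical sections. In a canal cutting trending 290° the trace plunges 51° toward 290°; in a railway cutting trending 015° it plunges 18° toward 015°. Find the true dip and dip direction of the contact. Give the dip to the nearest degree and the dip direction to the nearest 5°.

The two traces are lines in the plane: v₁ = (sin 290°·cos 51°, cos 290°·cos 51°, −sin 51°), v₂ = (sin 15°·cos 18°, cos 15°·cos 18°, −sin 18°).
Cross product v₁ × v₂ gives the pole to the plane: n ∝ (-0.647, 0.374, 0.596).
Dip δ = arctan(|n_h|/n_z) = arctan(0.748/0.596) = 51.4°.
Dip direction = atan2(-0.647, 0.374) = 300° (azimuth of n's horizontal projection).

true dip 51°, dip direction 300°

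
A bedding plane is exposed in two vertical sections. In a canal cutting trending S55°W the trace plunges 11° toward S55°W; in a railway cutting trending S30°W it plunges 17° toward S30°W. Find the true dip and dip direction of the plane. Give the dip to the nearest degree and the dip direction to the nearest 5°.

Represent each trace as a vector plunging at its apparent dip toward its trend (east-north-up frame): v₁ = (-0.804, -0.563, -0.191), v₂ = (-0.478, -0.828, -0.292).
The plane normal is n = v₁ × v₂ ∝ (0.007, -0.144, 0.397).
Dip δ = arctan(|n_h|/n_z) = arctan(0.144/0.397) = 20.0°.
The horizontal component of n points toward azimuth atan2(n_x, n_y) = 177°, the dip direction.

true dip 20°, dip direction 175°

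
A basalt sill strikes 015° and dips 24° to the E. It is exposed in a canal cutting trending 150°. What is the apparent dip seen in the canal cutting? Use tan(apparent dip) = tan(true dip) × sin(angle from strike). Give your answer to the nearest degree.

17°

Angle between strike (015°) and section (150°): β = 45°.
tan(apparent dip) = tan 24° · sin 45° = 0.3148
apparent dip = arctan 0.3148 = 17.48°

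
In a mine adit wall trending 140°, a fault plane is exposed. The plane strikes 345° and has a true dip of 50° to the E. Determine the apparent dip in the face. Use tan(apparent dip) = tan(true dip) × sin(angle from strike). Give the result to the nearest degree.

The section lies 25° from the strike.
tan(apparent dip) = tan 50° · sin 25° = 0.5037
apparent dip = arctan 0.5037 = 26.73°

27°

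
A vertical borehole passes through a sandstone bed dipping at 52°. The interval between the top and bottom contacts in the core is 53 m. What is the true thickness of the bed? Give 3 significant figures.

True thickness t = h · cos(dip) = 53 × cos 52°
t = 53 × 0.6157 = 32.630 m

32.6 m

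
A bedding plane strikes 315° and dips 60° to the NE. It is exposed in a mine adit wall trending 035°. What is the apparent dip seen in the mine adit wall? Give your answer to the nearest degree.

60°

The section lies 80° from the strike.
tan α = tan 60° × sin 80° = 1.7321 × 0.9848 = 1.7057
apparent dip = arctan 1.7057 = 59.62°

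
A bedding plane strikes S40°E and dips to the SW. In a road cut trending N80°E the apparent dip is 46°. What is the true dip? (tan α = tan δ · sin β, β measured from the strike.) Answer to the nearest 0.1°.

50.1°

The section is 60° from the strike.
tan δ = tan α / sin β = tan 46° / sin 60° = 1.0355 / 0.8660 = 1.1957
true dip = arctan 1.1957 = 50.09°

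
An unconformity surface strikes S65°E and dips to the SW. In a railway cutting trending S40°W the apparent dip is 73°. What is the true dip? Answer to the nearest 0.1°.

The section is 75° from the strike.
tan δ = tan α / sin β = tan 73° / sin 75° = 3.2709 / 0.9659 = 3.3862
δ = arctan(3.3862) = 73.55°

73.5°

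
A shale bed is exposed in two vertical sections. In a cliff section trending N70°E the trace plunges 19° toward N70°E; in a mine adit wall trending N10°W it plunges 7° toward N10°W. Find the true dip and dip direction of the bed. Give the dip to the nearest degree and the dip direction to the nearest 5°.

Represent each trace as a vector plunging at its apparent dip toward its trend (east-north-up frame): v₁ = (0.888, 0.323, -0.326), v₂ = (-0.172, 0.977, -0.122).
n = v₁ × v₂ = (0.279, 0.164, 0.924) (taken with n_z > 0).
True dip = arccos(n_z / |n|) = arccos(0.9438) = 19.3°.
Dip direction = azimuth of (n_x, n_y) = atan2(0.279, 0.164) = 59°.

true dip 19°, dip direction 060°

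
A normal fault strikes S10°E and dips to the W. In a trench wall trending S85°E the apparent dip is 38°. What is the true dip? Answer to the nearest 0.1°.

The section is 75° from the strike.
tan(true dip) = tan 38° / sin 75° = 0.8088
true dip = arctan 0.8088 = 38.97°

39.0°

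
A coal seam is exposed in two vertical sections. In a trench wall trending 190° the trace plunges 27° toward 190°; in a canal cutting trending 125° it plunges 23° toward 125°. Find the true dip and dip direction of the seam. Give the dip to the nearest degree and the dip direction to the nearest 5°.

Each apparent-dip line lies in the plane. As unit vectors (x east, y north, z up), v₁ plunges 27°→190° and v₂ plunges 23°→125°.
Cross product v₁ × v₂ gives the pole to the plane: n ∝ (0.103, -0.403, 0.743).
Dip δ = arctan(|n_h|/n_z) = arctan(0.416/0.743) = 29.2°.
Dip direction = atan2(0.103, -0.403) = 166° (azimuth of n's horizontal projection).

true dip 29°, dip direction 165°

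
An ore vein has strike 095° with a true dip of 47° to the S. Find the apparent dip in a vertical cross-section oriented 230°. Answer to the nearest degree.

37°

The section lies 45° from the strike.
tan α = tan 47° × sin 45° = 1.0724 × 0.7071 = 0.7583
apparent dip = arctan 0.7583 = 37.17°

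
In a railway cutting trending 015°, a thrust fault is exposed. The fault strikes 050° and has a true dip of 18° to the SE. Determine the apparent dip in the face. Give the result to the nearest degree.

11°

The strike is 050° and the section trends 015°; the acute angle between them is β = 35°.
tan(apparent dip) = tan 18° · sin 35° = 0.1864
α = arctan(0.1864) = 10.56°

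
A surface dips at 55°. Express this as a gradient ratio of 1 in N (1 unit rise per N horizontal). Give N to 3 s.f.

1 : N means tan θ = 1/N, so N = 1/tan 55° = 1/1.4281

1 in 0.700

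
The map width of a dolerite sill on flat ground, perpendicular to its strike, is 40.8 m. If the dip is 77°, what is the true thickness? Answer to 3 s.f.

True thickness t = w · sin(dip) = 40.8 × sin 77°
t = 40.8 × 0.9744 = 39.754 m

39.8 m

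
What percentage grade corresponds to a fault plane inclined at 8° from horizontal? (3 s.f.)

grade % = 100 × tan 8° = 100 × 0.1405

14.1%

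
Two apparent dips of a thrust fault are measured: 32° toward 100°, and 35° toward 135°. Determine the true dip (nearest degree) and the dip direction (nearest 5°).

The two traces are lines in the plane: v₁ = (sin 100°·cos 32°, cos 100°·cos 32°, −sin 32°), v₂ = (sin 135°·cos 35°, cos 135°·cos 35°, −sin 35°).
n = v₁ × v₂ = (0.222, -0.172, 0.398) (taken with n_z > 0).
Dip δ = arctan(|n_h|/n_z) = arctan(0.281/0.398) = 35.2°.
Dip direction = azimuth of (n_x, n_y) = atan2(0.222, -0.172) = 128°.

true dip 35°, dip direction 130°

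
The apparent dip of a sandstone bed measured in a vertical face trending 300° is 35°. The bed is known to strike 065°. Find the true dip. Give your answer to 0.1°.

40.5°

The section is 55° from the strike.
tan(true dip) = tan 35° / sin 55° = 0.8548
δ = arctan(0.8548) = 40.52°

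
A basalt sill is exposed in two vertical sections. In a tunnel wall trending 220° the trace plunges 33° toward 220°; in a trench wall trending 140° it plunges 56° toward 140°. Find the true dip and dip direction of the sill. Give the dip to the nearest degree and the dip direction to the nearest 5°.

Represent each trace as a vector plunging at its apparent dip toward its trend (east-north-up frame): v₁ = (-0.539, -0.642, -0.545), v₂ = (0.359, -0.428, -0.829).
The plane normal is n = v₁ × v₂ ∝ (0.299, -0.643, 0.462).
tan δ = √(n_x²+n_y²)/n_z = 0.709/0.462, so δ = 56.9°.
Dip direction = atan2(0.299, -0.643) = 155° (azimuth of n's horizontal projection).

true dip 57°, dip direction 155°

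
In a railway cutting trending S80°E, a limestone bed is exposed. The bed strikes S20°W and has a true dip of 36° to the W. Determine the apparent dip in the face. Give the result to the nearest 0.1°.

The strike is S20°W and the section trends S80°E; the acute angle between them is β = 80°.
tan(apparent dip) = tan 36° · sin 80° = 0.7155
apparent dip = arctan 0.7155 = 35.58°

35.6°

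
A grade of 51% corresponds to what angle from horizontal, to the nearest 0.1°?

27.0°

tan θ = 51/100 = 0.5100
θ = arctan(0.5100) = 27.02°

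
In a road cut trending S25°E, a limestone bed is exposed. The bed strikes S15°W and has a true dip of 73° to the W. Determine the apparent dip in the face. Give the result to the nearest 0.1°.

64.6°

The strike is S15°W and the section trends S25°E; the acute angle between them is β = 40°.
tan α = tan 73° × sin 40° = 3.2709 × 0.6428 = 2.1025
apparent dip = arctan 2.1025 = 64.56°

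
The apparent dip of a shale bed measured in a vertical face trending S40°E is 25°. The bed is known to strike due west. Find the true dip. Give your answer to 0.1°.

The section is 50° from the strike.
tan(true dip) = tan 25° / sin 50° = 0.6087
δ = arctan(0.6087) = 31.33°

31.3°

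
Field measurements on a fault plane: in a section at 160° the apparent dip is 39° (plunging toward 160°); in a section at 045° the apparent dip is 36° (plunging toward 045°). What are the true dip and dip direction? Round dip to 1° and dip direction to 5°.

Represent each trace as a vector plunging at its apparent dip toward its trend (east-north-up frame): v₁ = (0.266, -0.730, -0.629), v₂ = (0.572, 0.572, -0.588).
The plane normal is n = v₁ × v₂ ∝ (0.789, -0.204, 0.570).
tan δ = √(n_x²+n_y²)/n_z = 0.815/0.570, so δ = 55.0°.
Dip direction = azimuth of (n_x, n_y) = atan2(0.789, -0.204) = 104°.

true dip 55°, dip direction 105°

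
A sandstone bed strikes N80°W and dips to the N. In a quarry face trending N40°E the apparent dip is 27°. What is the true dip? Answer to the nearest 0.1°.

30.5°

β = acute angle between strike N80°W and section N40°E = 60°.
tan δ = tan α / sin β = tan 27° / sin 60° = 0.5095 / 0.8660 = 0.5883
true dip = arctan 0.5883 = 30.47°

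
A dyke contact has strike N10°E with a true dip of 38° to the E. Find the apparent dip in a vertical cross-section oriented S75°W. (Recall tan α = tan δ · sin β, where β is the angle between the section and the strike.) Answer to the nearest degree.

The section lies 65° from the strike.
tan α = tan 38° × sin 65° = 0.7813 × 0.9063 = 0.7081
apparent dip = arctan 0.7081 = 35.30°

35°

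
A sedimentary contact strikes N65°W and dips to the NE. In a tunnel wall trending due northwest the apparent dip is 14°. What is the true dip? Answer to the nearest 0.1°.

β = acute angle between strike N65°W and section due northwest = 20°.
tan δ = tan α / sin β = tan 14° / sin 20° = 0.2493 / 0.3420 = 0.7290
δ = arctan(0.7290) = 36.09°

36.1°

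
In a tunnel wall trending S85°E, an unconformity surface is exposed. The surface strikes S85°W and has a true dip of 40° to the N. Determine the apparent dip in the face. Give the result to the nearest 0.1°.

Angle between strike (S85°W) and section (S85°E): β = 10°.
tan(apparent dip) = tan 40° · sin 10° = 0.1457
α = arctan(0.1457) = 8.29°

8.3°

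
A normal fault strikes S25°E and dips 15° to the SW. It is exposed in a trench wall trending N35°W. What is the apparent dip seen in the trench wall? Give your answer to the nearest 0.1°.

The strike is S25°E and the section trends N35°W; the acute angle between them is β = 10°.
tan α = tan 15° × sin 10° = 0.2679 × 0.1736 = 0.0465
α = arctan(0.0465) = 2.66°

2.7°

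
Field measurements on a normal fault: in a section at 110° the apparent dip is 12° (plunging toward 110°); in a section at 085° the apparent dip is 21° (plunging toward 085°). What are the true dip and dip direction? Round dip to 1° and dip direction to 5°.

The two traces are lines in the plane: v₁ = (sin 110°·cos 12°, cos 110°·cos 12°, −sin 12°), v₂ = (sin 85°·cos 21°, cos 85°·cos 21°, −sin 21°).
n = v₁ × v₂ = (0.137, 0.136, 0.386) (taken with n_z > 0).
True dip = arccos(n_z / |n|) = arccos(0.8945) = 26.6°.
The horizontal component of n points toward azimuth atan2(n_x, n_y) = 45°, the dip direction.

true dip 27°, dip direction 045°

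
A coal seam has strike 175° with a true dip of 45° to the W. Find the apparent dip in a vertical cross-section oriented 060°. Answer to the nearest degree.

42°

The section lies 65° from the strike.
tan(apparent dip) = tan 45° · sin 65° = 0.9063
apparent dip = arctan 0.9063 = 42.19°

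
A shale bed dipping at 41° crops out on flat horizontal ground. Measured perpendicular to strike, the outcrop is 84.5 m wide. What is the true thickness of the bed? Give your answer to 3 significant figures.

True thickness t = w · sin(dip) = 84.5 × sin 41°
t = 84.5 × 0.6561 = 55.437 m

55.4 m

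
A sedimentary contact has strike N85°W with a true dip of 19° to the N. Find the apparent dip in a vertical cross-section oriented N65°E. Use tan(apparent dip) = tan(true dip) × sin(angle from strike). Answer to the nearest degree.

10°

The section lies 30° from the strike.
tan(apparent dip) = tan 19° · sin 30° = 0.1722
apparent dip = arctan 0.1722 = 9.77°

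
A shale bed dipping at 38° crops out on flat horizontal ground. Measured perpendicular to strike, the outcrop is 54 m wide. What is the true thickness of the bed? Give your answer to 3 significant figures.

33.2 m

True thickness t = w · sin(dip) = 54 × sin 38°
t = 54 × 0.6157 = 33.246 m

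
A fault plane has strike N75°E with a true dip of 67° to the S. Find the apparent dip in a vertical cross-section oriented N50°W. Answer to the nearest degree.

Angle between strike (N75°E) and section (N50°W): β = 55°.
tan α = tan 67° × sin 55° = 2.3559 × 0.8192 = 1.9298
α = arctan(1.9298) = 62.61°

63°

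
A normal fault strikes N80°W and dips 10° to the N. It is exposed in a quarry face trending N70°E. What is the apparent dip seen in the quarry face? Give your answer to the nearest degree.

Angle between strike (N80°W) and section (N70°E): β = 30°.
tan α = tan 10° × sin 30° = 0.1763 × 0.5000 = 0.0882
apparent dip = arctan 0.0882 = 5.04°

5°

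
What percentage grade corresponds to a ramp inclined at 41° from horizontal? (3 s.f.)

86.9%

grade % = 100 × tan 41° = 100 × 0.8693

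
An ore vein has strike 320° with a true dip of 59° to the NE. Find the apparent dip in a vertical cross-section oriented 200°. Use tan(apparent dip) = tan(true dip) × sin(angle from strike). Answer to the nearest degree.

Angle between strike (320°) and section (200°): β = 60°.
tan α = tan 59° × sin 60° = 1.6643 × 0.8660 = 1.4413
α = arctan(1.4413) = 55.25°

55°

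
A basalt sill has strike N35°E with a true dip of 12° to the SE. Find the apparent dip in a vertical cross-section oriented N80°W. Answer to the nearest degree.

Angle between strike (N35°E) and section (N80°W): β = 65°.
tan α = tan 12° × sin 65° = 0.2126 × 0.9063 = 0.1926
apparent dip = arctan 0.1926 = 10.90°

11°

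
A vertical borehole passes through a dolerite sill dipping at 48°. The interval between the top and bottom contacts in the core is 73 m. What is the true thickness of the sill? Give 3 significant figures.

48.8 m

True thickness t = h · cos(dip) = 73 × cos 48°
t = 73 × 0.6691 = 48.847 m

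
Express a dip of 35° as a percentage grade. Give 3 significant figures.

70.0%

grade % = 100 × tan 35° = 100 × 0.7002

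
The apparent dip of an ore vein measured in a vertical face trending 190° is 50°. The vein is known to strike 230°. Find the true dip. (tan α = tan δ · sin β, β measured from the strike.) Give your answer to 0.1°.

61.7°

The section is 40° from the strike.
tan δ = tan α / sin β = tan 50° / sin 40° = 1.1918 / 0.6428 = 1.8540
true dip = arctan 1.8540 = 61.66°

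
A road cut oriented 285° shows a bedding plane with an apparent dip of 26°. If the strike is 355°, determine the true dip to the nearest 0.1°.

β = acute angle between strike 355° and section 285° = 70°.
tan(true dip) = tan 26° / sin 70° = 0.5190
true dip = arctan 0.5190 = 27.43°

27.4°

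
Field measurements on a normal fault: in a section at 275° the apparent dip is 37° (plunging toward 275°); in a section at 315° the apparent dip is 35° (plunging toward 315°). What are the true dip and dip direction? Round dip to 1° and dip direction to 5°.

true dip 38°, dip direction 290°

Represent each trace as a vector plunging at its apparent dip toward its trend (east-north-up frame): v₁ = (-0.796, 0.070, -0.602), v₂ = (-0.579, 0.579, -0.574).
n = v₁ × v₂ = (-0.309, 0.108, 0.421) (taken with n_z > 0).
Dip δ = arctan(|n_h|/n_z) = arctan(0.327/0.421) = 37.9°.
Dip direction = atan2(-0.309, 0.108) = 289° (azimuth of n's horizontal projection).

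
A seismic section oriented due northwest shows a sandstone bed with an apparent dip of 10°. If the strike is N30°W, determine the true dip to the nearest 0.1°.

β = acute angle between strike N30°W and section due northwest = 15°.
tan(true dip) = tan 10° / sin 15° = 0.6813
δ = arctan(0.6813) = 34.27°

34.3°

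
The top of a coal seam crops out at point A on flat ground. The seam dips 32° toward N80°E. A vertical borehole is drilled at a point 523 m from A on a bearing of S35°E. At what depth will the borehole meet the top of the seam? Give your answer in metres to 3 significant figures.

The hole lies 65° from the dip direction, so the down-dip offset is 523 × cos 65° = 221.03 m.
Depth = down-dip offset × tan(dip) = 221.03 × tan 32° = 221.03 × 0.6249
Depth = 138.11 m

138 m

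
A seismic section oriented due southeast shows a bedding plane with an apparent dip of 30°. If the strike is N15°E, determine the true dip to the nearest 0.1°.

33.7°

β = acute angle between strike N15°E and section due southeast = 60°.
tan(true dip) = tan 30° / sin 60° = 0.6667
true dip = arctan 0.6667 = 33.69°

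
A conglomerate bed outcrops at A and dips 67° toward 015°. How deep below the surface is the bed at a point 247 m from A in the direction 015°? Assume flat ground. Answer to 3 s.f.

The hole is directly down-dip from the outcrop, so the down-dip offset is 247 m.
Depth = down-dip offset × tan(dip) = 247.00 × tan 67° = 247.00 × 2.3559
Depth = 581.90 m

582 m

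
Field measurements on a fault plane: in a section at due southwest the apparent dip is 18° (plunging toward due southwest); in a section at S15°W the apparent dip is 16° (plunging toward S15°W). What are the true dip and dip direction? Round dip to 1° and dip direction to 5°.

true dip 18°, dip direction 225°

Each apparent-dip line lies in the plane. As unit vectors (x east, y north, z up), v₁ plunges 18°→due southwest and v₂ plunges 16°→S15°W.
The plane normal is n = v₁ × v₂ ∝ (-0.102, -0.108, 0.457).
Dip δ = arctan(|n_h|/n_z) = arctan(0.149/0.457) = 18.0°.
Dip direction = azimuth of (n_x, n_y) = atan2(-0.102, -0.108) = 223°.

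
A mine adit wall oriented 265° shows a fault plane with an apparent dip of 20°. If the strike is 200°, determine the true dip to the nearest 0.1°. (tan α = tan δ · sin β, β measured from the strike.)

The section is 65° from the strike.
tan(true dip) = tan 20° / sin 65° = 0.4016
δ = arctan(0.4016) = 21.88°

21.9°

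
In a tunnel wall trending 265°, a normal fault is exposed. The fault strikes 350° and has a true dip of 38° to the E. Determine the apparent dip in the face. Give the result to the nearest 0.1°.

37.9°

The section lies 85° from the strike.
tan α = tan 38° × sin 85° = 0.7813 × 0.9962 = 0.7783
apparent dip = arctan 0.7783 = 37.89°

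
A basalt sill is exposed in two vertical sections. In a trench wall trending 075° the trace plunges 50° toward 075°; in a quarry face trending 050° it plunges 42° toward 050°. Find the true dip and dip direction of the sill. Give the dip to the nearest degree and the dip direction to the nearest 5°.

Represent each trace as a vector plunging at its apparent dip toward its trend (east-north-up frame): v₁ = (0.621, 0.166, -0.766), v₂ = (0.569, 0.478, -0.669).
Cross product v₁ × v₂ gives the pole to the plane: n ∝ (0.255, -0.021, 0.202).
True dip = arccos(n_z / |n|) = arccos(0.6200) = 51.7°.
The horizontal component of n points toward azimuth atan2(n_x, n_y) = 95°, the dip direction.

true dip 52°, dip direction 095°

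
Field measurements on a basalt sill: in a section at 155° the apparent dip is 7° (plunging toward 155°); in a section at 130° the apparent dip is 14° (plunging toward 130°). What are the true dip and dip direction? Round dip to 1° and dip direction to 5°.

Represent each trace as a vector plunging at its apparent dip toward its trend (east-north-up frame): v₁ = (0.419, -0.900, -0.122), v₂ = (0.743, -0.624, -0.242).
Cross product v₁ × v₂ gives the pole to the plane: n ∝ (0.142, 0.011, 0.407).
tan δ = √(n_x²+n_y²)/n_z = 0.142/0.407, so δ = 19.2°.
Dip direction = azimuth of (n_x, n_y) = atan2(0.142, 0.011) = 86°.

true dip 19°, dip direction 085°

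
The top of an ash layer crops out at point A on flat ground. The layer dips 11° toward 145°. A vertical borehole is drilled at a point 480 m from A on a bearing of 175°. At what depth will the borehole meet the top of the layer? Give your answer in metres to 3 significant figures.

80.8 m

The hole lies 30° from the dip direction, so the down-dip offset is 480 × cos 30° = 415.69 m.
Depth = down-dip offset × tan(dip) = 415.69 × tan 11° = 415.69 × 0.1944
Depth = 80.80 m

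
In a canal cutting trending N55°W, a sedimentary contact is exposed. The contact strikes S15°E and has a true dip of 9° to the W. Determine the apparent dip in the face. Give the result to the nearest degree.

The strike is S15°E and the section trends N55°W; the acute angle between them is β = 40°.
tan(apparent dip) = tan 9° · sin 40° = 0.1018
α = arctan(0.1018) = 5.81°

6°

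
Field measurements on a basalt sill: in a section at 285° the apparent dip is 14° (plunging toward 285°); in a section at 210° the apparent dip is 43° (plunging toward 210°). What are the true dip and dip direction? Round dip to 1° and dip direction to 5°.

Represent each trace as a vector plunging at its apparent dip toward its trend (east-north-up frame): v₁ = (-0.937, 0.251, -0.242), v₂ = (-0.366, -0.633, -0.682).
n = v₁ × v₂ = (-0.324, -0.551, 0.685) (taken with n_z > 0).
Dip δ = arctan(|n_h|/n_z) = arctan(0.639/0.685) = 43.0°.
The horizontal component of n points toward azimuth atan2(n_x, n_y) = 211°, the dip direction.

true dip 43°, dip direction 210°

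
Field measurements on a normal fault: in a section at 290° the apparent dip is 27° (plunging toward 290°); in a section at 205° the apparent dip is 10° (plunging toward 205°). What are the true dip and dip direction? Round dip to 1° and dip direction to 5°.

The two traces are lines in the plane: v₁ = (sin 290°·cos 27°, cos 290°·cos 27°, −sin 27°), v₂ = (sin 205°·cos 10°, cos 205°·cos 10°, −sin 10°).
Cross product v₁ × v₂ gives the pole to the plane: n ∝ (-0.458, 0.044, 0.874).
Dip δ = arctan(|n_h|/n_z) = arctan(0.460/0.874) = 27.8°.
Dip direction = atan2(-0.458, 0.044) = 275° (azimuth of n's horizontal projection).

true dip 28°, dip direction 275°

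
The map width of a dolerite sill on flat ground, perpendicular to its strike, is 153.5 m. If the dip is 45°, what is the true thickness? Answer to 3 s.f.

True thickness t = w · sin(dip) = 153.5 × sin 45°
t = 153.5 × 0.7071 = 108.541 m

109 m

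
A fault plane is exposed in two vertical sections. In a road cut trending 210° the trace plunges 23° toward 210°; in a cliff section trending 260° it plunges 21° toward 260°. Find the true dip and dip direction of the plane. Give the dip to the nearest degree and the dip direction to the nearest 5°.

Each apparent-dip line lies in the plane. As unit vectors (x east, y north, z up), v₁ plunges 23°→210° and v₂ plunges 21°→260°.
The plane normal is n = v₁ × v₂ ∝ (-0.222, -0.194, 0.658).
tan δ = √(n_x²+n_y²)/n_z = 0.295/0.658, so δ = 24.2°.
Dip direction = atan2(-0.222, -0.194) = 229° (azimuth of n's horizontal projection).

true dip 24°, dip direction 230°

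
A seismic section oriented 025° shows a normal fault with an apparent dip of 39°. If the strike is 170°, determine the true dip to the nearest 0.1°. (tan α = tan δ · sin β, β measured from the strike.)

54.7°

The section is 35° from the strike.
tan δ = tan α / sin β = tan 39° / sin 35° = 0.8098 / 0.5736 = 1.4118
true dip = arctan 1.4118 = 54.69°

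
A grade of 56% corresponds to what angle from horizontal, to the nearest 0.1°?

29.2°

tan θ = 56/100 = 0.5600
θ = arctan(0.5600) = 29.25°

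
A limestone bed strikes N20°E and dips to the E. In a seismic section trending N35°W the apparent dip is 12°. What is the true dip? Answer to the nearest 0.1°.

14.5°

The section is 55° from the strike.
tan δ = tan α / sin β = tan 12° / sin 55° = 0.2126 / 0.8192 = 0.2595
δ = arctan(0.2595) = 14.55°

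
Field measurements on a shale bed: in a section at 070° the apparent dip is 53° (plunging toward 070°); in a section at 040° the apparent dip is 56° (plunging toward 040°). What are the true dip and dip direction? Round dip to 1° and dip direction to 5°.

The two traces are lines in the plane: v₁ = (sin 70°·cos 53°, cos 70°·cos 53°, −sin 53°), v₂ = (sin 40°·cos 56°, cos 40°·cos 56°, −sin 56°).
Cross product v₁ × v₂ gives the pole to the plane: n ∝ (0.171, 0.182, 0.168).
tan δ = √(n_x²+n_y²)/n_z = 0.250/0.168, so δ = 56.0°.
The horizontal component of n points toward azimuth atan2(n_x, n_y) = 43°, the dip direction.

true dip 56°, dip direction 045°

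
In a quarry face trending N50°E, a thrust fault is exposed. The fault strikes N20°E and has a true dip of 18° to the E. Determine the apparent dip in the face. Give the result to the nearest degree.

9°

The section lies 30° from the strike.
tan(apparent dip) = tan 18° · sin 30° = 0.1625
apparent dip = arctan 0.1625 = 9.23°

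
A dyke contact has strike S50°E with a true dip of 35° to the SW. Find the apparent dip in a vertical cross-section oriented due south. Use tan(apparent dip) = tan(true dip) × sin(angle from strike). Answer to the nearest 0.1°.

28.2°

Angle between strike (S50°E) and section (due south): β = 50°.
tan(apparent dip) = tan 35° · sin 50° = 0.5364
α = arctan(0.5364) = 28.21°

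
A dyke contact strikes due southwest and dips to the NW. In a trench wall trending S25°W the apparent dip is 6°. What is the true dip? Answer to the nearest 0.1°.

17.1°

β = acute angle between strike due southwest and section S25°W = 20°.
tan(true dip) = tan 6° / sin 20° = 0.3073
true dip = arctan 0.3073 = 17.08°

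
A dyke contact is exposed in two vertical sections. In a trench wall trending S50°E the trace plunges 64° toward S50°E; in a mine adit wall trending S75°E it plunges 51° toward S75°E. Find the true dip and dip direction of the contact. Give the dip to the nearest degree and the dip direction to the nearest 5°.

true dip 68°, dip direction 165°

The two traces are lines in the plane: v₁ = (sin 130°·cos 64°, cos 130°·cos 64°, −sin 64°), v₂ = (sin 105°·cos 51°, cos 105°·cos 51°, −sin 51°).
The plane normal is n = v₁ × v₂ ∝ (0.073, -0.285, 0.117).
Dip δ = arctan(|n_h|/n_z) = arctan(0.294/0.117) = 68.4°.
Dip direction = azimuth of (n_x, n_y) = atan2(0.073, -0.285) = 166°.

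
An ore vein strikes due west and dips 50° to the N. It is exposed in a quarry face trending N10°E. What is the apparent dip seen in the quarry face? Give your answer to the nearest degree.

The strike is due west and the section trends N10°E; the acute angle between them is β = 80°.
tan α = tan 50° × sin 80° = 1.1918 × 0.9848 = 1.1736
apparent dip = arctan 1.1736 = 49.57°

50°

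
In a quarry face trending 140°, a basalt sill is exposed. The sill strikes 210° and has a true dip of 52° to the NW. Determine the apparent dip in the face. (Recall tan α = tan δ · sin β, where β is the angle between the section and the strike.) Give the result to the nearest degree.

The section lies 70° from the strike.
tan(apparent dip) = tan 52° · sin 70° = 1.2028
apparent dip = arctan 1.2028 = 50.26°

50°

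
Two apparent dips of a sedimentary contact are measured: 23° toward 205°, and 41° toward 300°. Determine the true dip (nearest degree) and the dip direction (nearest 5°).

true dip 45°, dip direction 270°

Each apparent-dip line lies in the plane. As unit vectors (x east, y north, z up), v₁ plunges 23°→205° and v₂ plunges 41°→300°.
Cross product v₁ × v₂ gives the pole to the plane: n ∝ (-0.695, -0.000, 0.692).
tan δ = √(n_x²+n_y²)/n_z = 0.695/0.692, so δ = 45.1°.
Dip direction = azimuth of (n_x, n_y) = atan2(-0.695, -0.000) = 270°.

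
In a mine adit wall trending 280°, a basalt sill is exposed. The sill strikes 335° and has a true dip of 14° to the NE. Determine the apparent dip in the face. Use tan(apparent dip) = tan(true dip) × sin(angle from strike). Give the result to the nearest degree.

12°

The section lies 55° from the strike.
tan α = tan 14° × sin 55° = 0.2493 × 0.8192 = 0.2042
α = arctan(0.2042) = 11.54°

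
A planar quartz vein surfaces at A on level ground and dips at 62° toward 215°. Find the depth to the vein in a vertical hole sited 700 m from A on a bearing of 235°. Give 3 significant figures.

1240 m

The hole lies 20° from the dip direction, so the down-dip offset is 700 × cos 20° = 657.78 m.
Depth = down-dip offset × tan(dip) = 657.78 × tan 62° = 657.78 × 1.8807
Depth = 1237.11 m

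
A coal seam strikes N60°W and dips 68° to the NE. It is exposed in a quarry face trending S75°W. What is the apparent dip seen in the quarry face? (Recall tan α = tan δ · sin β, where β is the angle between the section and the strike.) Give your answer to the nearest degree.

Angle between strike (N60°W) and section (S75°W): β = 45°.
tan α = tan 68° × sin 45° = 2.4751 × 0.7071 = 1.7502
α = arctan(1.7502) = 60.26°

60°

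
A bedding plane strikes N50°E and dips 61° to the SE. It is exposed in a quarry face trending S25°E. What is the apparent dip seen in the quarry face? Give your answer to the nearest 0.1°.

60.2°

The strike is N50°E and the section trends S25°E; the acute angle between them is β = 75°.
tan(apparent dip) = tan 61° · sin 75° = 1.7426
α = arctan(1.7426) = 60.15°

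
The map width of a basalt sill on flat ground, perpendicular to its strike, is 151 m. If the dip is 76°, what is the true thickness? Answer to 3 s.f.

147 m

True thickness t = w · sin(dip) = 151 × sin 76°
t = 151 × 0.9703 = 146.515 m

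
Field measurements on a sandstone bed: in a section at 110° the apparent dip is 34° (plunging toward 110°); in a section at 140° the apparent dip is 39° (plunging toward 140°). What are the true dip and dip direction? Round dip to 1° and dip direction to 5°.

true dip 39°, dip direction 145°

Represent each trace as a vector plunging at its apparent dip toward its trend (east-north-up frame): v₁ = (0.779, -0.284, -0.559), v₂ = (0.500, -0.595, -0.629).
n = v₁ × v₂ = (0.154, -0.211, 0.322) (taken with n_z > 0).
True dip = arccos(n_z / |n|) = arccos(0.7765) = 39.1°.
The horizontal component of n points toward azimuth atan2(n_x, n_y) = 144°, the dip direction.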